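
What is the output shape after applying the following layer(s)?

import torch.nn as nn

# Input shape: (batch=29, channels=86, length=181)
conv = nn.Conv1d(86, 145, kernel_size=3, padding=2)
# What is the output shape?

Input shape: (29, 86, 181)
Output shape: (29, 145, 183)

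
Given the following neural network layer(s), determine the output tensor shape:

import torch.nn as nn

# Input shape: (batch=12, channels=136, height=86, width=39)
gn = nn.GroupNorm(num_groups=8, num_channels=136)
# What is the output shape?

Input shape: (12, 136, 86, 39)
Output shape: (12, 136, 86, 39)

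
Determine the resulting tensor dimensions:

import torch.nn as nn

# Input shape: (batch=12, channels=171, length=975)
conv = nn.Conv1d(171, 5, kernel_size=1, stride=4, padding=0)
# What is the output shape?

Input shape: (12, 171, 975)
Output shape: (12, 5, 244)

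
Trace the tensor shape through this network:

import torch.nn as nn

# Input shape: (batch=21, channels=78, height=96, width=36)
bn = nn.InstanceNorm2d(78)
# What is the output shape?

Input shape: (21, 78, 96, 36)
Output shape: (21, 78, 96, 36)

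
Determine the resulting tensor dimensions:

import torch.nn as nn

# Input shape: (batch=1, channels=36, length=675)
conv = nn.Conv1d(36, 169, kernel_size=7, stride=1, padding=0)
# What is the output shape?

Input shape: (1, 36, 675)
Output shape: (1, 169, 669)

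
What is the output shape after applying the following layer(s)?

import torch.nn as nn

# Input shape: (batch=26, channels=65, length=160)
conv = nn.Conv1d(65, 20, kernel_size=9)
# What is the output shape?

Input shape: (26, 65, 160)
Output shape: (26, 20, 152)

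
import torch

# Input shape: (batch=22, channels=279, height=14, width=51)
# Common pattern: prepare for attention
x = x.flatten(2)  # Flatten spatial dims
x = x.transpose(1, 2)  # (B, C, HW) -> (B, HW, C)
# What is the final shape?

Input shape: (22, 279, 14, 51)
  -> after flatten(2): (22, 279, 714)
Output shape: (22, 714, 279)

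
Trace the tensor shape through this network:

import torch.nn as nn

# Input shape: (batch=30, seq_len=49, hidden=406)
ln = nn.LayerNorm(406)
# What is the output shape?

Input shape: (30, 49, 406)
Output shape: (30, 49, 406)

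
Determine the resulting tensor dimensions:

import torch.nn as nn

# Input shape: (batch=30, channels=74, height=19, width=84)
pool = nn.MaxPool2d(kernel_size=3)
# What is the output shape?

Input shape: (30, 74, 19, 84)
Output shape: (30, 74, 6, 28)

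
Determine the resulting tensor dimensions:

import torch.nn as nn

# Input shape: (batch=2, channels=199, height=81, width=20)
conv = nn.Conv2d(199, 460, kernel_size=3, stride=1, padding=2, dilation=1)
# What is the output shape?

Input shape: (2, 199, 81, 20)
Output shape: (2, 460, 83, 22)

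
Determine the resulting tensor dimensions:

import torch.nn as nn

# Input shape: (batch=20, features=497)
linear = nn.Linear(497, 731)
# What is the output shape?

Input shape: (20, 497)
Output shape: (20, 731)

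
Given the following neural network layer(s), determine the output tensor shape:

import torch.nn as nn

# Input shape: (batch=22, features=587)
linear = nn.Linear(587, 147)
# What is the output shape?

Input shape: (22, 587)
Output shape: (22, 147)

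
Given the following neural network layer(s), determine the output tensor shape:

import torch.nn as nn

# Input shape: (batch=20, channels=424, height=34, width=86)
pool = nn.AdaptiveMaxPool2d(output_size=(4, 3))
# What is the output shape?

Input shape: (20, 424, 34, 86)
Output shape: (20, 424, 4, 3)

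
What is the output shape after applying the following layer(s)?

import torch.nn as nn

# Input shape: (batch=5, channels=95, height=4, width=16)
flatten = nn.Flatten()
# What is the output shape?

Input shape: (5, 95, 4, 16)
Output shape: (5, 6080)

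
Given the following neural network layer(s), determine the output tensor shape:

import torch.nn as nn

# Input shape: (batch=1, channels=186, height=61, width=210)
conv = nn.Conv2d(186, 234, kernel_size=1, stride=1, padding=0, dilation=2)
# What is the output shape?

Input shape: (1, 186, 61, 210)
Output shape: (1, 234, 61, 210)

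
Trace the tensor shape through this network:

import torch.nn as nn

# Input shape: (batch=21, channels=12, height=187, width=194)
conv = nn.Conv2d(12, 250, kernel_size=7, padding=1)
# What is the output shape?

Input shape: (21, 12, 187, 194)
Output shape: (21, 250, 183, 190)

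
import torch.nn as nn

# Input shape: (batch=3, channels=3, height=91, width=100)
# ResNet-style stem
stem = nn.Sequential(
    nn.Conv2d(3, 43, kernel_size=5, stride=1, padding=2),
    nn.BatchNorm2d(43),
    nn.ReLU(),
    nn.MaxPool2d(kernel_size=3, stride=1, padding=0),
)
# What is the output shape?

Input shape: (3, 3, 91, 100)
  -> after Conv2d 5x5 stride=1: (3, 43, 91, 100)
Output shape: (3, 43, 89, 98)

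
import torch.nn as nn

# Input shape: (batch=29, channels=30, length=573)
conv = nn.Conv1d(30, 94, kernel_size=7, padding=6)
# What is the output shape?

Input shape: (29, 30, 573)
Output shape: (29, 94, 579)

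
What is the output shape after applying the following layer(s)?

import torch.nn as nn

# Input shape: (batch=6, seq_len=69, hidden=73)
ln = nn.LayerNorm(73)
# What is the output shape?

Input shape: (6, 69, 73)
Output shape: (6, 69, 73)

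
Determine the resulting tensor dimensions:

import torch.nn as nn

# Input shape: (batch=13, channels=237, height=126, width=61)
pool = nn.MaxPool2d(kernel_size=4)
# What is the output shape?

Input shape: (13, 237, 126, 61)
Output shape: (13, 237, 31, 15)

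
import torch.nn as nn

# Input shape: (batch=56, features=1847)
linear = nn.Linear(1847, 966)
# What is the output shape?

Input shape: (56, 1847)
Output shape: (56, 966)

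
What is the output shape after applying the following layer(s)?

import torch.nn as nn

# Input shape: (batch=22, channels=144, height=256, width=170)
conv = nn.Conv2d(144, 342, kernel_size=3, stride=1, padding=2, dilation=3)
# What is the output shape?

Input shape: (22, 144, 256, 170)
Output shape: (22, 342, 254, 168)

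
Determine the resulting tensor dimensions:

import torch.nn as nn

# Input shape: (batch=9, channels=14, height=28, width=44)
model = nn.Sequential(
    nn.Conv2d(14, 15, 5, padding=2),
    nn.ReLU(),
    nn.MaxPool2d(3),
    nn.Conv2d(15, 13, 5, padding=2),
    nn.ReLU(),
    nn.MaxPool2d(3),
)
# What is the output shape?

Input shape: (9, 14, 28, 44)
  -> after first Conv2d: (9, 15, 28, 44)
  -> after first MaxPool2d: (9, 15, 9, 14)
  -> after second Conv2d: (9, 13, 9, 14)
Output shape: (9, 13, 3, 4)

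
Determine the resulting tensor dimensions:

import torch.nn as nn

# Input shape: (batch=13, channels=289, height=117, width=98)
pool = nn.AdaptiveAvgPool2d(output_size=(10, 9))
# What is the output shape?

Input shape: (13, 289, 117, 98)
Output shape: (13, 289, 10, 9)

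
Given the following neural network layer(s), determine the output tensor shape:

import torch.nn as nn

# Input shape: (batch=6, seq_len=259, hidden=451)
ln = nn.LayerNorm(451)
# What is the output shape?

Input shape: (6, 259, 451)
Output shape: (6, 259, 451)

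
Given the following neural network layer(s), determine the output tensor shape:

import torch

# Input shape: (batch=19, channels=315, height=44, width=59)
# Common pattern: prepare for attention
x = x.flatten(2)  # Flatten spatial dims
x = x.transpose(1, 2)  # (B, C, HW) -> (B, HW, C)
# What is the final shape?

Input shape: (19, 315, 44, 59)
  -> after flatten(2): (19, 315, 2596)
Output shape: (19, 2596, 315)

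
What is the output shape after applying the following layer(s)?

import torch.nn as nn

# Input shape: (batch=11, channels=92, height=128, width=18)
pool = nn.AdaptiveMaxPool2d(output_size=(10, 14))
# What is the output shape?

Input shape: (11, 92, 128, 18)
Output shape: (11, 92, 10, 14)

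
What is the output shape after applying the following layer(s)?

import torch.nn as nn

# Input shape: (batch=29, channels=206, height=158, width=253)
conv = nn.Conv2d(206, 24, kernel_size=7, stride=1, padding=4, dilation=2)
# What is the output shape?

Input shape: (29, 206, 158, 253)
Output shape: (29, 24, 154, 249)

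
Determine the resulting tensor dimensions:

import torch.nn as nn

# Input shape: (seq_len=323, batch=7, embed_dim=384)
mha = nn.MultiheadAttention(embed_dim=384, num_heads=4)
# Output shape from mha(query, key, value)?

Input shape: (323, 7, 384)
Output shape: (323, 7, 384)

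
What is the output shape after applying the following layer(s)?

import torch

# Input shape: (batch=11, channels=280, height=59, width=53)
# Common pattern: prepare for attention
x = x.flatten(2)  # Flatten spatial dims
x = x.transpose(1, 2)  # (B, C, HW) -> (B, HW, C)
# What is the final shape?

Input shape: (11, 280, 59, 53)
  -> after flatten(2): (11, 280, 3127)
Output shape: (11, 3127, 280)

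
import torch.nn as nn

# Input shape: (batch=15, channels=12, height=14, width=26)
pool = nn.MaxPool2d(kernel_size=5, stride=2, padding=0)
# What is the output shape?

Input shape: (15, 12, 14, 26)
Output shape: (15, 12, 5, 11)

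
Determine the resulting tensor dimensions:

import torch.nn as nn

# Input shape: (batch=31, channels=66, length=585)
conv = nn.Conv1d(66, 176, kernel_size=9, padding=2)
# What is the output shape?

Input shape: (31, 66, 585)
Output shape: (31, 176, 581)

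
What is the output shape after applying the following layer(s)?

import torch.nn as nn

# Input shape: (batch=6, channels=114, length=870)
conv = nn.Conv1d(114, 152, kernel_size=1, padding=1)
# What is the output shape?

Input shape: (6, 114, 870)
Output shape: (6, 152, 872)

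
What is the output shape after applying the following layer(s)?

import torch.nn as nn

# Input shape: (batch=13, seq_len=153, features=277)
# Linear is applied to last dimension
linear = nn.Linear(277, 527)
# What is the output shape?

Input shape: (13, 153, 277)
Output shape: (13, 153, 527)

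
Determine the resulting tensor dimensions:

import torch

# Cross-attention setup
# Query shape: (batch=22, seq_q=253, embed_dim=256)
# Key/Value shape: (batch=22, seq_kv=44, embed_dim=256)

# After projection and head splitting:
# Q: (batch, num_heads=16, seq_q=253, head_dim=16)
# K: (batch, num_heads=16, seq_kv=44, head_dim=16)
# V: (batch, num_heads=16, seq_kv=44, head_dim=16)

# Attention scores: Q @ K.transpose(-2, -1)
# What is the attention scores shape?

Input shape: (22, 253, 256)
Output shape: (22, 16, 253, 44)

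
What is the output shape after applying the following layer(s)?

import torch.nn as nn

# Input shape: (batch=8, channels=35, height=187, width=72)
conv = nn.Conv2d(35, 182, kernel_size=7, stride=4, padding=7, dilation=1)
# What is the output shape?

Input shape: (8, 35, 187, 72)
Output shape: (8, 182, 49, 20)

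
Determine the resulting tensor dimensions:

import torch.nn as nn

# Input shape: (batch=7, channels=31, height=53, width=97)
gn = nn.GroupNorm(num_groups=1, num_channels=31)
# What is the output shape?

Input shape: (7, 31, 53, 97)
Output shape: (7, 31, 53, 97)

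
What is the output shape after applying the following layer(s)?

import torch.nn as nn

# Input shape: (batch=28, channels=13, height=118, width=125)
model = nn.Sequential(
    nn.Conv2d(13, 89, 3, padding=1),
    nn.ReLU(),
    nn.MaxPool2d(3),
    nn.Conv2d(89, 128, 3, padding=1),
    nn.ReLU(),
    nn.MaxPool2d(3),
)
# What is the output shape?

Input shape: (28, 13, 118, 125)
  -> after first Conv2d: (28, 89, 118, 125)
  -> after first MaxPool2d: (28, 89, 39, 41)
  -> after second Conv2d: (28, 128, 39, 41)
Output shape: (28, 128, 13, 13)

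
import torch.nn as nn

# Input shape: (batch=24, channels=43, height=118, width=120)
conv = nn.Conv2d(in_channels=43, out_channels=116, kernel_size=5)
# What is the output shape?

Input shape: (24, 43, 118, 120)
Output shape: (24, 116, 114, 116)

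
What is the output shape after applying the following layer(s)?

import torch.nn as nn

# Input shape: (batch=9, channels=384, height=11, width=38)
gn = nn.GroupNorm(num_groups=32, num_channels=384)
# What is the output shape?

Input shape: (9, 384, 11, 38)
Output shape: (9, 384, 11, 38)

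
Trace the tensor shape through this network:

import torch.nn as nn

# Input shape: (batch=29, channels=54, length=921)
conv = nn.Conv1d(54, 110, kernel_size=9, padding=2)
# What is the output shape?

Input shape: (29, 54, 921)
Output shape: (29, 110, 917)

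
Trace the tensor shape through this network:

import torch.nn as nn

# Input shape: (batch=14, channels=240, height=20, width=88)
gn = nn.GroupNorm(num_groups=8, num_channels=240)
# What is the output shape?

Input shape: (14, 240, 20, 88)
Output shape: (14, 240, 20, 88)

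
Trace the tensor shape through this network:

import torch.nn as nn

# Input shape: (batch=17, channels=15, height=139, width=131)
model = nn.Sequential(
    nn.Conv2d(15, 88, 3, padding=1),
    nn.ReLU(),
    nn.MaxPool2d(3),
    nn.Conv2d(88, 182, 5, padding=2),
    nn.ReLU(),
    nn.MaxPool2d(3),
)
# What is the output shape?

Input shape: (17, 15, 139, 131)
  -> after first Conv2d: (17, 88, 139, 131)
  -> after first MaxPool2d: (17, 88, 46, 43)
  -> after second Conv2d: (17, 182, 46, 43)
Output shape: (17, 182, 15, 14)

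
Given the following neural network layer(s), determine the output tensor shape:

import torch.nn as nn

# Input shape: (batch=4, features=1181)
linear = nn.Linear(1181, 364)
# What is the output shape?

Input shape: (4, 1181)
Output shape: (4, 364)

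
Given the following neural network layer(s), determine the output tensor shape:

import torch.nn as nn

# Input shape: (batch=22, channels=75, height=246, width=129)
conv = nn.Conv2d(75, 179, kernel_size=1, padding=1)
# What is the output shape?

Input shape: (22, 75, 246, 129)
Output shape: (22, 179, 248, 131)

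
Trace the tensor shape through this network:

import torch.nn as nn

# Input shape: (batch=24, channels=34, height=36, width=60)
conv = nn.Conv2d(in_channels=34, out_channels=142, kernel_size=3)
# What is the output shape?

Input shape: (24, 34, 36, 60)
Output shape: (24, 142, 34, 58)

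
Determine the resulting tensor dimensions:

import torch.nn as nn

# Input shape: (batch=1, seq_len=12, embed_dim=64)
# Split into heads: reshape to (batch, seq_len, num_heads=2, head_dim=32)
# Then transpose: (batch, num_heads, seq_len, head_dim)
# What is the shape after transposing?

Input shape: (1, 12, 64)
  -> after reshape: (1, 12, 2, 32)
Output shape: (1, 2, 12, 32)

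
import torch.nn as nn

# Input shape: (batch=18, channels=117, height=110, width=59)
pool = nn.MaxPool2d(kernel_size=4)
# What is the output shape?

Input shape: (18, 117, 110, 59)
Output shape: (18, 117, 27, 14)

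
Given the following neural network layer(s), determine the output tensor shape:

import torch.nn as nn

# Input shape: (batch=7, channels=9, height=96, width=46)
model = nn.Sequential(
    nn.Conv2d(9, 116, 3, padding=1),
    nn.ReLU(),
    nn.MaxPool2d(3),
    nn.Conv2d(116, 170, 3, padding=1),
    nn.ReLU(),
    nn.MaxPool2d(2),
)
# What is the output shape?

Input shape: (7, 9, 96, 46)
  -> after first Conv2d: (7, 116, 96, 46)
  -> after first MaxPool2d: (7, 116, 32, 15)
  -> after second Conv2d: (7, 170, 32, 15)
Output shape: (7, 170, 16, 7)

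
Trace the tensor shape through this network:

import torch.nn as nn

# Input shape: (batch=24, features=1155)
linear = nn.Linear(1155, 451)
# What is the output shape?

Input shape: (24, 1155)
Output shape: (24, 451)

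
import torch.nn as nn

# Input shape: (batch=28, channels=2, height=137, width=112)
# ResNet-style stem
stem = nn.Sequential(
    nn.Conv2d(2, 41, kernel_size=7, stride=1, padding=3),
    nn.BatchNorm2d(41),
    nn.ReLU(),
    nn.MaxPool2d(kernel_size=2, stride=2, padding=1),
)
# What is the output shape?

Input shape: (28, 2, 137, 112)
  -> after Conv2d 7x7 stride=1: (28, 41, 137, 112)
Output shape: (28, 41, 69, 57)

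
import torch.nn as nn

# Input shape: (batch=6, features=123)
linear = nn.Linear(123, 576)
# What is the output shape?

Input shape: (6, 123)
Output shape: (6, 576)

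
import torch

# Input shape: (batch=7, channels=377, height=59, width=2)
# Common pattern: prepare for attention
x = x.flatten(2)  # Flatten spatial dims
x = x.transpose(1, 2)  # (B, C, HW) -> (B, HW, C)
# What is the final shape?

Input shape: (7, 377, 59, 2)
  -> after flatten(2): (7, 377, 118)
Output shape: (7, 118, 377)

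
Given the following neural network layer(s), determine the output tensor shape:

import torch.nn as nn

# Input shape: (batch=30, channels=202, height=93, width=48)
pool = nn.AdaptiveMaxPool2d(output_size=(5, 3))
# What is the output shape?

Input shape: (30, 202, 93, 48)
Output shape: (30, 202, 5, 3)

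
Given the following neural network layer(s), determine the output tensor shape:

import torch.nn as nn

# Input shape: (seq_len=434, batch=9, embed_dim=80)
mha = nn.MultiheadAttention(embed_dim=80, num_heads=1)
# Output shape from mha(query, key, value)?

Input shape: (434, 9, 80)
Output shape: (434, 9, 80)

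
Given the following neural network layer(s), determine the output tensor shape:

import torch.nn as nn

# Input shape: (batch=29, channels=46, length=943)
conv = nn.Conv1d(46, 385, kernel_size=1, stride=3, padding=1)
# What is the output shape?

Input shape: (29, 46, 943)
Output shape: (29, 385, 315)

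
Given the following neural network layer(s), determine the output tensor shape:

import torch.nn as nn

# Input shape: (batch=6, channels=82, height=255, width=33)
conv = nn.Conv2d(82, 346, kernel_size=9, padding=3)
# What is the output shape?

Input shape: (6, 82, 255, 33)
Output shape: (6, 346, 253, 31)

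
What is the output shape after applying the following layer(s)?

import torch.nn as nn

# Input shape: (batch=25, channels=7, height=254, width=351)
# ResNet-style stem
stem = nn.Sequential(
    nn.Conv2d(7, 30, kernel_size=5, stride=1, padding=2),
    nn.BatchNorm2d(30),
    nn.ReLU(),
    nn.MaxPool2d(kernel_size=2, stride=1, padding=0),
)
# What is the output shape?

Input shape: (25, 7, 254, 351)
  -> after Conv2d 5x5 stride=1: (25, 30, 254, 351)
Output shape: (25, 30, 253, 350)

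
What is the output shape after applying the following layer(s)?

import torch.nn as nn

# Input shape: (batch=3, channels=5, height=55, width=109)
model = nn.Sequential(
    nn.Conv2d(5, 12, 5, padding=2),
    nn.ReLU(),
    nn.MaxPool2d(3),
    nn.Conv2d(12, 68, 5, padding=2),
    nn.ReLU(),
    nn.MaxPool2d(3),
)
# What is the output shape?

Input shape: (3, 5, 55, 109)
  -> after first Conv2d: (3, 12, 55, 109)
  -> after first MaxPool2d: (3, 12, 18, 36)
  -> after second Conv2d: (3, 68, 18, 36)
Output shape: (3, 68, 6, 12)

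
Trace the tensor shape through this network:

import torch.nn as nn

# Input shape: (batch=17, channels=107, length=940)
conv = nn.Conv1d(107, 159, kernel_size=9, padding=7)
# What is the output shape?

Input shape: (17, 107, 940)
Output shape: (17, 159, 946)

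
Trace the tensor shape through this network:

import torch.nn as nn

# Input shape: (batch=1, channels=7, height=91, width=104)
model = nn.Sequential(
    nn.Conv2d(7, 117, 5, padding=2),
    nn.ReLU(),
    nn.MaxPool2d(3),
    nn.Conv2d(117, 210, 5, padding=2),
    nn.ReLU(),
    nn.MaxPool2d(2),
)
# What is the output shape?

Input shape: (1, 7, 91, 104)
  -> after first Conv2d: (1, 117, 91, 104)
  -> after first MaxPool2d: (1, 117, 30, 34)
  -> after second Conv2d: (1, 210, 30, 34)
Output shape: (1, 210, 15, 17)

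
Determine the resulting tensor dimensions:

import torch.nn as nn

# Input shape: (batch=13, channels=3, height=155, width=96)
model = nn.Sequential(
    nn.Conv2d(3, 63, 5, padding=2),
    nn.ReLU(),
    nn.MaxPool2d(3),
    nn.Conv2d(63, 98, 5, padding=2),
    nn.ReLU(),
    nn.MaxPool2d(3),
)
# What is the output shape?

Input shape: (13, 3, 155, 96)
  -> after first Conv2d: (13, 63, 155, 96)
  -> after first MaxPool2d: (13, 63, 51, 32)
  -> after second Conv2d: (13, 98, 51, 32)
Output shape: (13, 98, 17, 10)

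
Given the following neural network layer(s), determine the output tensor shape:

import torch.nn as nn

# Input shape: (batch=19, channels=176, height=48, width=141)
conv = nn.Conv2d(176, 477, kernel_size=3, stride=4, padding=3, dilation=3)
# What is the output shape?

Input shape: (19, 176, 48, 141)
Output shape: (19, 477, 12, 36)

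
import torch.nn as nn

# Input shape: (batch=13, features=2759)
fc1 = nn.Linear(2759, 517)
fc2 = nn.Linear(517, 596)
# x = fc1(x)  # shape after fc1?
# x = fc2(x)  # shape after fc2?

Input shape: (13, 2759)
  -> after fc1: (13, 517)
Output shape: (13, 596)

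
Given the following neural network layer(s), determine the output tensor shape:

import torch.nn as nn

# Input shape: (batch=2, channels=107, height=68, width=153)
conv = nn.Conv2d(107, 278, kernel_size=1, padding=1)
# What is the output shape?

Input shape: (2, 107, 68, 153)
Output shape: (2, 278, 70, 155)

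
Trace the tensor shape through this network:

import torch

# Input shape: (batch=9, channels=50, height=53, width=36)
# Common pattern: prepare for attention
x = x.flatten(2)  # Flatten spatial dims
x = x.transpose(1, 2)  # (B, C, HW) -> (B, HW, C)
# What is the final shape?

Input shape: (9, 50, 53, 36)
  -> after flatten(2): (9, 50, 1908)
Output shape: (9, 1908, 50)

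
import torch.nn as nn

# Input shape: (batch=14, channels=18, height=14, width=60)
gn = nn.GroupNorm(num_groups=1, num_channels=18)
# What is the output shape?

Input shape: (14, 18, 14, 60)
Output shape: (14, 18, 14, 60)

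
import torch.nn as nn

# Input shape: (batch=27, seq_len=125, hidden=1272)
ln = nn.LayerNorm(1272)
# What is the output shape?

Input shape: (27, 125, 1272)
Output shape: (27, 125, 1272)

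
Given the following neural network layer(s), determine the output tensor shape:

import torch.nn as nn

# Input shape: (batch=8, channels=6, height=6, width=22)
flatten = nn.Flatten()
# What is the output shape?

Input shape: (8, 6, 6, 22)
Output shape: (8, 792)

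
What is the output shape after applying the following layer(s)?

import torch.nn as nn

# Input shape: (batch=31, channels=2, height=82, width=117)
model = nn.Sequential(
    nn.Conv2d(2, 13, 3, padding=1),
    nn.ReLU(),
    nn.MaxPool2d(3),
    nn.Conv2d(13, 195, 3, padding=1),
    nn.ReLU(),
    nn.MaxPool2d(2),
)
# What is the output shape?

Input shape: (31, 2, 82, 117)
  -> after first Conv2d: (31, 13, 82, 117)
  -> after first MaxPool2d: (31, 13, 27, 39)
  -> after second Conv2d: (31, 195, 27, 39)
Output shape: (31, 195, 13, 19)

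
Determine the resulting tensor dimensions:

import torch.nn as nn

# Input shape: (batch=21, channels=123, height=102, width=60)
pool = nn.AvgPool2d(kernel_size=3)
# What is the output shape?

Input shape: (21, 123, 102, 60)
Output shape: (21, 123, 34, 20)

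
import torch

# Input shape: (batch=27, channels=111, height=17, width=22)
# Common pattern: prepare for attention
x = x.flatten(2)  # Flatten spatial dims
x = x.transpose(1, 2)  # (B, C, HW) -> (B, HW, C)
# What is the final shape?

Input shape: (27, 111, 17, 22)
  -> after flatten(2): (27, 111, 374)
Output shape: (27, 374, 111)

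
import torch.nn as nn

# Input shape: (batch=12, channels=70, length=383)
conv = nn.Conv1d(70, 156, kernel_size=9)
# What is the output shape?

Input shape: (12, 70, 383)
Output shape: (12, 156, 375)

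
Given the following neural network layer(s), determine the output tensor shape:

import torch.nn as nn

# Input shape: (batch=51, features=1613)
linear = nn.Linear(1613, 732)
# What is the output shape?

Input shape: (51, 1613)
Output shape: (51, 732)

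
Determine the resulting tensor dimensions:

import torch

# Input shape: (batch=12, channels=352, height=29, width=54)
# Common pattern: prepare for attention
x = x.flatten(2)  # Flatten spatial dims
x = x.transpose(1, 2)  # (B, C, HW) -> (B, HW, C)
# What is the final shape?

Input shape: (12, 352, 29, 54)
  -> after flatten(2): (12, 352, 1566)
Output shape: (12, 1566, 352)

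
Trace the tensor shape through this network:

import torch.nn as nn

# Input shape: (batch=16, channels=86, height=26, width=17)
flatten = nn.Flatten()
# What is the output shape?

Input shape: (16, 86, 26, 17)
Output shape: (16, 38012)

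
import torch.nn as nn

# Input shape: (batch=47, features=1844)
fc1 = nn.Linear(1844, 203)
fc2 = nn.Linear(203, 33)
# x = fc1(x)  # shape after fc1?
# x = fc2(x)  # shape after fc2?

Input shape: (47, 1844)
  -> after fc1: (47, 203)
Output shape: (47, 33)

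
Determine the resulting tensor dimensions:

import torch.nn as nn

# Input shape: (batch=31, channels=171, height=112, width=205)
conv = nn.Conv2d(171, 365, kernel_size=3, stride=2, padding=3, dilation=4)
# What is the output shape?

Input shape: (31, 171, 112, 205)
Output shape: (31, 365, 55, 102)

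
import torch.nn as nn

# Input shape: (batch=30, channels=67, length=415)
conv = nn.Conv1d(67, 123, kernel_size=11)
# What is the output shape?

Input shape: (30, 67, 415)
Output shape: (30, 123, 405)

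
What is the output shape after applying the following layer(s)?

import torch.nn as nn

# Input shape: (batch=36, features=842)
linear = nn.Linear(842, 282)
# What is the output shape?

Input shape: (36, 842)
Output shape: (36, 282)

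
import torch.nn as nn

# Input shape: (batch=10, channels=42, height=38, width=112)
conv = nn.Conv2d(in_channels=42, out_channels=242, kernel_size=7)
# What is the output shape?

Input shape: (10, 42, 38, 112)
Output shape: (10, 242, 32, 106)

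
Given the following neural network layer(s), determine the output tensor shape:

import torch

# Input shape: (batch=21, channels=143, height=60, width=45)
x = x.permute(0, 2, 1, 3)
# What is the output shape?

Input shape: (21, 143, 60, 45)
Output shape: (21, 60, 143, 45)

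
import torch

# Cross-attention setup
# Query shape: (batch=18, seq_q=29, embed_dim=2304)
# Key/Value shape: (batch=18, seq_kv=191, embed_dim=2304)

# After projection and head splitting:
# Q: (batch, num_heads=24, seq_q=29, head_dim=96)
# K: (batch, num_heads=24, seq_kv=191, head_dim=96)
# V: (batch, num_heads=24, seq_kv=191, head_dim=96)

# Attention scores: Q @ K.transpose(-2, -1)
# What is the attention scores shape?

Input shape: (18, 29, 2304)
Output shape: (18, 24, 29, 191)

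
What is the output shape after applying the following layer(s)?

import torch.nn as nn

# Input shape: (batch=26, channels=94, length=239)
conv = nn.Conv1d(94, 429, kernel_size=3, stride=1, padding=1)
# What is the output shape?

Input shape: (26, 94, 239)
Output shape: (26, 429, 239)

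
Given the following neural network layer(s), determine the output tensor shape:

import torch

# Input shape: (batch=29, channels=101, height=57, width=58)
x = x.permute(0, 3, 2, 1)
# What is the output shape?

Input shape: (29, 101, 57, 58)
Output shape: (29, 58, 57, 101)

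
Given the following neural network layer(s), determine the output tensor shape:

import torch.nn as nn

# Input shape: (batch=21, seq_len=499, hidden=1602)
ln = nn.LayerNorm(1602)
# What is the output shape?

Input shape: (21, 499, 1602)
Output shape: (21, 499, 1602)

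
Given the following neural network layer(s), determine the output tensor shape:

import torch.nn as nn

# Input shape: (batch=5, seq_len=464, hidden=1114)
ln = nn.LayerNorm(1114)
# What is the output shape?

Input shape: (5, 464, 1114)
Output shape: (5, 464, 1114)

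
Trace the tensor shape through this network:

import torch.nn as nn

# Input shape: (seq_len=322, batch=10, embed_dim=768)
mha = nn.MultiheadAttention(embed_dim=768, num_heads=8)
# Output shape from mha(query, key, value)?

Input shape: (322, 10, 768)
Output shape: (322, 10, 768)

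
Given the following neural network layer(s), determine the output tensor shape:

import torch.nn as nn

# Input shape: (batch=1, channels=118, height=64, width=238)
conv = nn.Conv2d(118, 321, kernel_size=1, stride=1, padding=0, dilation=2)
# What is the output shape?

Input shape: (1, 118, 64, 238)
Output shape: (1, 321, 64, 238)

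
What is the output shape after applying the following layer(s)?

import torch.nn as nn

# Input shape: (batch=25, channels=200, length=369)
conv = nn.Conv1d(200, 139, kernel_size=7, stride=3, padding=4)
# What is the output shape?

Input shape: (25, 200, 369)
Output shape: (25, 139, 124)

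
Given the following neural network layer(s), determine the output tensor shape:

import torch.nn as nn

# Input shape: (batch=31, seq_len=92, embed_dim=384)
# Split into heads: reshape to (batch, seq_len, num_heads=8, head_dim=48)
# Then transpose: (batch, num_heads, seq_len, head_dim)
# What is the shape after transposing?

Input shape: (31, 92, 384)
  -> after reshape: (31, 92, 8, 48)
Output shape: (31, 8, 92, 48)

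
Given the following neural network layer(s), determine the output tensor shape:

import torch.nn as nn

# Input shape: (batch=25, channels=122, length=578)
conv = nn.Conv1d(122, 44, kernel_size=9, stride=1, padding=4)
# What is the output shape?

Input shape: (25, 122, 578)
Output shape: (25, 44, 578)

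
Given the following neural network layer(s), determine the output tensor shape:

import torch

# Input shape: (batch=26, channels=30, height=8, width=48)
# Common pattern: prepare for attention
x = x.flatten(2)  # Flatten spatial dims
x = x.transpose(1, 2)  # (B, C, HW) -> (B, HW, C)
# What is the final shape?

Input shape: (26, 30, 8, 48)
  -> after flatten(2): (26, 30, 384)
Output shape: (26, 384, 30)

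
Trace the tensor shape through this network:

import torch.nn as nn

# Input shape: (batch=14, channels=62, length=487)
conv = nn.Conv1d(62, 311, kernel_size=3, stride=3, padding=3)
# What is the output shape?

Input shape: (14, 62, 487)
Output shape: (14, 311, 164)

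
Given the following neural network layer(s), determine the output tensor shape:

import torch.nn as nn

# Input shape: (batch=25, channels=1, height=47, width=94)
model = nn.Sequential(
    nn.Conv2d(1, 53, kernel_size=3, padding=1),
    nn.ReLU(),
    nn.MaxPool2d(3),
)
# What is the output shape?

Input shape: (25, 1, 47, 94)
  -> after Conv2d: (25, 53, 47, 94)
  -> after ReLU: (25, 53, 47, 94)
Output shape: (25, 53, 15, 31)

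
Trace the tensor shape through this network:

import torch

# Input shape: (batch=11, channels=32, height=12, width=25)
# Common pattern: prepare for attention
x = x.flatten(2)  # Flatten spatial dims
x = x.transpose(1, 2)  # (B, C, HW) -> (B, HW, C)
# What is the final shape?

Input shape: (11, 32, 12, 25)
  -> after flatten(2): (11, 32, 300)
Output shape: (11, 300, 32)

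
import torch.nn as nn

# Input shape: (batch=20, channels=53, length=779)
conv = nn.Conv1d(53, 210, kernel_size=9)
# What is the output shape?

Input shape: (20, 53, 779)
Output shape: (20, 210, 771)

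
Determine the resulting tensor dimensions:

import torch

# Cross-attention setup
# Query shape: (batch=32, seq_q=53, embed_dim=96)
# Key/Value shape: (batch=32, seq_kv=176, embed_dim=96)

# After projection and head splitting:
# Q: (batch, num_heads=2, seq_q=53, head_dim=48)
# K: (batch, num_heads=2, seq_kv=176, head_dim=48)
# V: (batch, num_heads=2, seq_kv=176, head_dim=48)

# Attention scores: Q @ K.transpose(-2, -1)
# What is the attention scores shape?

Input shape: (32, 53, 96)
Output shape: (32, 2, 53, 176)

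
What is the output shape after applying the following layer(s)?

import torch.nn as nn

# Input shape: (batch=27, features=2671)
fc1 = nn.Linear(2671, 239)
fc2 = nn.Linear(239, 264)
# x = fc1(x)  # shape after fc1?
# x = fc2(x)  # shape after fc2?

Input shape: (27, 2671)
  -> after fc1: (27, 239)
Output shape: (27, 264)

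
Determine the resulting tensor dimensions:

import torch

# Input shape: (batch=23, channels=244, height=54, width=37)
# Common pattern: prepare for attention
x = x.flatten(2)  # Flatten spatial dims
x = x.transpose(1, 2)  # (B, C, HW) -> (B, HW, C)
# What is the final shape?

Input shape: (23, 244, 54, 37)
  -> after flatten(2): (23, 244, 1998)
Output shape: (23, 1998, 244)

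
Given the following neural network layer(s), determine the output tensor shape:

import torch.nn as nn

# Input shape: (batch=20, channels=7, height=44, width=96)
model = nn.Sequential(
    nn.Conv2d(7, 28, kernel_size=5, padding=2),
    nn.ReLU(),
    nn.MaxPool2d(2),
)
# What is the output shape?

Input shape: (20, 7, 44, 96)
  -> after Conv2d: (20, 28, 44, 96)
  -> after ReLU: (20, 28, 44, 96)
Output shape: (20, 28, 22, 48)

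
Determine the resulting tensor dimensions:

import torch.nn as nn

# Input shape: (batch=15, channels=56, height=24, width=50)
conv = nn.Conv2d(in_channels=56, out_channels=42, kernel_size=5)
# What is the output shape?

Input shape: (15, 56, 24, 50)
Output shape: (15, 42, 20, 46)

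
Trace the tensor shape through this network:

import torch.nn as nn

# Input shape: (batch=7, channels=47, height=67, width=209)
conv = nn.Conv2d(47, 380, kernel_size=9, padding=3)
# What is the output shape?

Input shape: (7, 47, 67, 209)
Output shape: (7, 380, 65, 207)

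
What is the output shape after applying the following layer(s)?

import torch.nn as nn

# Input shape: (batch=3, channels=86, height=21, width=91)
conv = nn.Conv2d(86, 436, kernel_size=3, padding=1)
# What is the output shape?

Input shape: (3, 86, 21, 91)
Output shape: (3, 436, 21, 91)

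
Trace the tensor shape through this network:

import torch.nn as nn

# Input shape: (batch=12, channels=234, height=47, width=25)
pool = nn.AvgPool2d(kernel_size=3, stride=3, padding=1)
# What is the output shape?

Input shape: (12, 234, 47, 25)
Output shape: (12, 234, 16, 9)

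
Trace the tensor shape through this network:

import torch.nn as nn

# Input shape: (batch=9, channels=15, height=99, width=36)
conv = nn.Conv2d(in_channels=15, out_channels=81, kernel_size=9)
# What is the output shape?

Input shape: (9, 15, 99, 36)
Output shape: (9, 81, 91, 28)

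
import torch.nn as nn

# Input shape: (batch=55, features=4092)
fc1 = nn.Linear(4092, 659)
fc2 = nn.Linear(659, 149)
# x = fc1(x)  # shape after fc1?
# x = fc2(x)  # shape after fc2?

Input shape: (55, 4092)
  -> after fc1: (55, 659)
Output shape: (55, 149)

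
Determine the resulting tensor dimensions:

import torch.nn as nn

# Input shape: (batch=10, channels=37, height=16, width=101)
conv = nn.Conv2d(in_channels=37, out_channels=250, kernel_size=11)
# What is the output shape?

Input shape: (10, 37, 16, 101)
Output shape: (10, 250, 6, 91)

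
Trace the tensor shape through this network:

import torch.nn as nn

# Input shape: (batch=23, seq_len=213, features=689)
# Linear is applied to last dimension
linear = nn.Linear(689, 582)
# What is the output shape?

Input shape: (23, 213, 689)
Output shape: (23, 213, 582)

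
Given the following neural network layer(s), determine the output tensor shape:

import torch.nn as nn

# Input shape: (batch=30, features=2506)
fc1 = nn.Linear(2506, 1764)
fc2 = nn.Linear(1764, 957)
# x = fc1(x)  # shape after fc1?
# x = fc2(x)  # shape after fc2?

Input shape: (30, 2506)
  -> after fc1: (30, 1764)
Output shape: (30, 957)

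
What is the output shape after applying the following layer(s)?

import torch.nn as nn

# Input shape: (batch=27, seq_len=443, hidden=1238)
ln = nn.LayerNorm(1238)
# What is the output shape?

Input shape: (27, 443, 1238)
Output shape: (27, 443, 1238)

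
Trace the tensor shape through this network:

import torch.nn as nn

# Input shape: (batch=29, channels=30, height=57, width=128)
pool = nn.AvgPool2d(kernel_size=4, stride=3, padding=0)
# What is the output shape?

Input shape: (29, 30, 57, 128)
Output shape: (29, 30, 18, 42)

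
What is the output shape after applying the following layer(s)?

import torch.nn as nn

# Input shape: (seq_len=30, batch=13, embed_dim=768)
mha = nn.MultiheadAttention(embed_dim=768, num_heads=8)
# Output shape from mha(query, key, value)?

Input shape: (30, 13, 768)
Output shape: (30, 13, 768)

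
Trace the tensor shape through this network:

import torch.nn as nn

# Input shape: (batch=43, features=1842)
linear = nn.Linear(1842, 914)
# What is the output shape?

Input shape: (43, 1842)
Output shape: (43, 914)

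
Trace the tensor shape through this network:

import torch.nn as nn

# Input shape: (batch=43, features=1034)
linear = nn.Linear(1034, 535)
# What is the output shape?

Input shape: (43, 1034)
Output shape: (43, 535)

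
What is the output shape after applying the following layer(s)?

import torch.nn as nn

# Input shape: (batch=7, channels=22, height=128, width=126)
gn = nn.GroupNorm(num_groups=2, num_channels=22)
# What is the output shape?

Input shape: (7, 22, 128, 126)
Output shape: (7, 22, 128, 126)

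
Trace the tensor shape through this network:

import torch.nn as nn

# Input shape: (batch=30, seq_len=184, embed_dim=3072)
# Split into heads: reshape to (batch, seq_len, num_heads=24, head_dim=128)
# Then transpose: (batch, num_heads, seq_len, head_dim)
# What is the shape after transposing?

Input shape: (30, 184, 3072)
  -> after reshape: (30, 184, 24, 128)
Output shape: (30, 24, 184, 128)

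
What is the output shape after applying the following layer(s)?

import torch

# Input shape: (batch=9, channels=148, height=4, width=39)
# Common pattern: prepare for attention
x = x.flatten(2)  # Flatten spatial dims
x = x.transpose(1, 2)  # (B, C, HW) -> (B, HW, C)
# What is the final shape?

Input shape: (9, 148, 4, 39)
  -> after flatten(2): (9, 148, 156)
Output shape: (9, 156, 148)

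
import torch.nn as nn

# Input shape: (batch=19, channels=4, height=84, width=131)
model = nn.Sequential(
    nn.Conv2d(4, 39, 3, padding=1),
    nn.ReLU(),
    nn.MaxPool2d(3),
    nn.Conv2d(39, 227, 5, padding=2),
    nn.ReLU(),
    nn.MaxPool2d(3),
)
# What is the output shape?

Input shape: (19, 4, 84, 131)
  -> after first Conv2d: (19, 39, 84, 131)
  -> after first MaxPool2d: (19, 39, 28, 43)
  -> after second Conv2d: (19, 227, 28, 43)
Output shape: (19, 227, 9, 14)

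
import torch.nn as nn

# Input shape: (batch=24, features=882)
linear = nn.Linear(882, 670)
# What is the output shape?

Input shape: (24, 882)
Output shape: (24, 670)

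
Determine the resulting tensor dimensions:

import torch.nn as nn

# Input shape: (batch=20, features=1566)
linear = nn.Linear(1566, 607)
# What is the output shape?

Input shape: (20, 1566)
Output shape: (20, 607)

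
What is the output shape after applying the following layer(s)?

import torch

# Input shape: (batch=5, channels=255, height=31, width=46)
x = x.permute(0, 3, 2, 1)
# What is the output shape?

Input shape: (5, 255, 31, 46)
Output shape: (5, 46, 31, 255)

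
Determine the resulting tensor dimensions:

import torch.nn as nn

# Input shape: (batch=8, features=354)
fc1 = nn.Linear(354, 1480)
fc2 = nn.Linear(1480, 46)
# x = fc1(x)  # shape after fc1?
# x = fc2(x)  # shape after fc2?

Input shape: (8, 354)
  -> after fc1: (8, 1480)
Output shape: (8, 46)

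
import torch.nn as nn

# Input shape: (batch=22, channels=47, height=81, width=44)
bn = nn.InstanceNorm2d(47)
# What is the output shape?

Input shape: (22, 47, 81, 44)
Output shape: (22, 47, 81, 44)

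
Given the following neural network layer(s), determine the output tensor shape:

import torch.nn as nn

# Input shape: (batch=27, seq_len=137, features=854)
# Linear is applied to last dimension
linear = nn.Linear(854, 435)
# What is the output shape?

Input shape: (27, 137, 854)
Output shape: (27, 137, 435)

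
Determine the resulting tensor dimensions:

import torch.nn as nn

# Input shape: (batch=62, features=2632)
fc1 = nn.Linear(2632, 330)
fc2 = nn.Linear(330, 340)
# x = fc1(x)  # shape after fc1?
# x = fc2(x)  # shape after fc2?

Input shape: (62, 2632)
  -> after fc1: (62, 330)
Output shape: (62, 340)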